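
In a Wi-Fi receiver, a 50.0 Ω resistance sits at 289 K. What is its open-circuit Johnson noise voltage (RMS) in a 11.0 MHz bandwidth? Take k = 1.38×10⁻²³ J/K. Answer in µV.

V_n = √(4kTRB)
4kTRB = 4 × 1.38×10⁻²³ × 289 × 5.00×10¹ × 1.10×10⁷ = 8.77×10⁻¹² V²
V_n = √(8.77×10⁻¹²) = 2.96×10⁻⁶ V = 2.96 µV

2.96 µV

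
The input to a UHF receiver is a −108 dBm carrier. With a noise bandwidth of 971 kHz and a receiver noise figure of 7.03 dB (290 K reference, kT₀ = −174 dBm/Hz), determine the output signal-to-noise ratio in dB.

−0.9 dB

Noise floor: N = −174 + 10 log₁₀(B) + NF
10 log₁₀(9.71×10⁵) = 59.87 dB
N = −174 + 59.87 + 7.03 = −107.10 dBm
SNR = P_sig − N = −108 − (−107.10) = −0.90 dB → −0.9 dB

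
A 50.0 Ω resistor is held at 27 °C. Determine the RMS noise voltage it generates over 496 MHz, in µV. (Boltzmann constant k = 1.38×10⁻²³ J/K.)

20.3 µV

T = 27 °C + 273.15 = 300.15 K
V_n = √(4kTRB)
4kTRB = 4 × 1.38×10⁻²³ × 300.15 × 5.00×10¹ × 4.96×10⁸ = 4.11×10⁻¹⁰ V²
V_n = √(4.11×10⁻¹⁰) = 2.03×10⁻⁵ V = 20.3 µV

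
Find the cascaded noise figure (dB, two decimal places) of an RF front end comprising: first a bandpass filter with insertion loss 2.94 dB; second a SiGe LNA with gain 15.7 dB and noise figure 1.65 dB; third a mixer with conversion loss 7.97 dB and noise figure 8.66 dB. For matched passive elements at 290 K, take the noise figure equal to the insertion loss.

Convert to linear (a loss of L dB is a gain of −L dB): F_i = 10^(NF_i/10), G_i = 10^(G_i,dB/10)
  Stage 1: F_1 = 10^(2.94/10) = 1.968, G_1 = 10^(−2.94/10) = 0.5082
  Stage 2: F_2 = 10^(1.65/10) = 1.462, G_2 = 10^(15.7/10) = 37.15
  Stage 3: F_3 = 10^(8.66/10) = 7.345, G_3 = 10^(−7.97/10) = 0.1596
Friis cascade:
  F = 1.968 + (1.462 − 1)/0.5082 + (7.345 − 1)/18.88 = 3.213
NF = 10 log₁₀(3.213) = 5.07 dB

5.07 dB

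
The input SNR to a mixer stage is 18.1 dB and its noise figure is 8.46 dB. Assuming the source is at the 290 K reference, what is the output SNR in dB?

By definition F = SNR_in/SNR_out, so in dB: SNR_out = SNR_in − NF
SNR_out = 18.1 − 8.46 = 9.64 dB

9.64 dB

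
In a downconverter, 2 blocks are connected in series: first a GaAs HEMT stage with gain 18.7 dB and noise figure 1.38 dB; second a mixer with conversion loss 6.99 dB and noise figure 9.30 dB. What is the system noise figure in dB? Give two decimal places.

Convert to linear (a loss of L dB is a gain of −L dB): F_i = 10^(NF_i/10), G_i = 10^(G_i,dB/10)
  Stage 1: F_1 = 10^(1.38/10) = 1.374, G_1 = 10^(18.7/10) = 74.13
  Stage 2: F_2 = 10^(9.30/10) = 8.511, G_2 = 10^(−6.99/10) = 0.2000
Friis cascade:
  F = 1.374 + (8.511 − 1)/74.13 = 1.475
NF = 10 log₁₀(1.475) = 1.69 dB

1.69 dB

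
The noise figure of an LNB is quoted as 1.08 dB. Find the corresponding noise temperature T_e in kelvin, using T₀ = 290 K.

F = 10^(1.08/10) = 1.28233
T_e = (F − 1)·T₀ = (1.28233 − 1) × 290 = 81.9 K

81.9 K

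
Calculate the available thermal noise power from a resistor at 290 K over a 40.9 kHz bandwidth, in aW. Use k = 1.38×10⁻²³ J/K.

P_n = kTB = 1.38×10⁻²³ × 290 × 4.09×10⁴ = 1.64×10⁻¹⁶ W = 164 aW

164 aW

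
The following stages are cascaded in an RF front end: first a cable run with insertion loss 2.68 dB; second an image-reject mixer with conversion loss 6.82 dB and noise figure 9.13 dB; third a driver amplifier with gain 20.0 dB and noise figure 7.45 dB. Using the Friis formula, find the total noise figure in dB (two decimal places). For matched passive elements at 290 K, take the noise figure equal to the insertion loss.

Convert to linear (a loss of L dB is a gain of −L dB): F_i = 10^(NF_i/10), G_i = 10^(G_i,dB/10)
  Stage 1: F_1 = 10^(2.68/10) = 1.854, G_1 = 10^(−2.68/10) = 0.5395
  Stage 2: F_2 = 10^(9.13/10) = 8.185, G_2 = 10^(−6.82/10) = 0.2080
  Stage 3: F_3 = 10^(7.45/10) = 5.559, G_3 = 10^(20.0/10) = 100.0
Friis cascade:
  F = 1.854 + (8.185 − 1)/0.5395 + (5.559 − 1)/0.1122 = 55.80
NF = 10 log₁₀(55.80) = 17.47 dB

17.47 dB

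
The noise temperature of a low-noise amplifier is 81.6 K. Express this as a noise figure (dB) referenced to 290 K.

1.08 dB

F = 1 + T_e/T₀ = 1 + 81.6/290 = 1.28138
NF = 10 log₁₀(1.28138) = 1.08 dB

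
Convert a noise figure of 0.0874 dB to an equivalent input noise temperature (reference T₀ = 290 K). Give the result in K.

F = 10^(0.0874/10) = 1.02033
T_e = (F − 1)·T₀ = (1.02033 − 1) × 290 = 5.90 K

5.90 K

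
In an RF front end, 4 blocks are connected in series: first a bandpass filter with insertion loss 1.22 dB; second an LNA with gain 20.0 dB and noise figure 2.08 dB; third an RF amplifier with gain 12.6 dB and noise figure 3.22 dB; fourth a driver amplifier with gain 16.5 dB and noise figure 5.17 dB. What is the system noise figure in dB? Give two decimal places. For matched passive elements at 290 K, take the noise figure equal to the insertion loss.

Convert to linear (a loss of L dB is a gain of −L dB): F_i = 10^(NF_i/10), G_i = 10^(G_i,dB/10)
  Stage 1: F_1 = 10^(1.22/10) = 1.324, G_1 = 10^(−1.22/10) = 0.7551
  Stage 2: F_2 = 10^(2.08/10) = 1.614, G_2 = 10^(20.0/10) = 100.0
  Stage 3: F_3 = 10^(3.22/10) = 2.099, G_3 = 10^(12.6/10) = 18.20
  Stage 4: F_4 = 10^(5.17/10) = 3.289, G_4 = 10^(16.5/10) = 44.67
Friis cascade:
  F = 1.324 + (1.614 − 1)/0.7551 + (2.099 − 1)/75.51 + (3.289 − 1)/1374 = 2.154
NF = 10 log₁₀(2.154) = 3.33 dB

3.33 dB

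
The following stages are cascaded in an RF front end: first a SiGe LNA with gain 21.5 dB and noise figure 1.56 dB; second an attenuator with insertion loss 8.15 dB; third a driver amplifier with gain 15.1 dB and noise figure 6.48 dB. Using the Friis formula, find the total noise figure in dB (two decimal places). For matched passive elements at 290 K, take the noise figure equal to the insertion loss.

Convert to linear (a loss of L dB is a gain of −L dB): F_i = 10^(NF_i/10), G_i = 10^(G_i,dB/10)
  Stage 1: F_1 = 10^(1.56/10) = 1.432, G_1 = 10^(21.5/10) = 141.3
  Stage 2: F_2 = 10^(8.15/10) = 6.531, G_2 = 10^(−8.15/10) = 0.1531
  Stage 3: F_3 = 10^(6.48/10) = 4.446, G_3 = 10^(15.1/10) = 32.36
Friis cascade:
  F = 1.432 + (6.531 − 1)/141.3 + (4.446 − 1)/21.63 = 1.631
NF = 10 log₁₀(1.631) = 2.12 dB

2.12 dB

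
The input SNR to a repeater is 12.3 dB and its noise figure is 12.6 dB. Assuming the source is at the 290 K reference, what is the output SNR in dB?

−0.3 dB

By definition F = SNR_in/SNR_out, so in dB: SNR_out = SNR_in − NF
SNR_out = 12.3 − 12.6 = −0.3 dB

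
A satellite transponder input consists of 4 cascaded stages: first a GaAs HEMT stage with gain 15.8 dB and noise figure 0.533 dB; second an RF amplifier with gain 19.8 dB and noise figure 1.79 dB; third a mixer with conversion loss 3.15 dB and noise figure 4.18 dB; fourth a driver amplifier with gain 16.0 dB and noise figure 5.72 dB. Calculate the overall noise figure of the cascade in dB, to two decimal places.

Convert to linear (a loss of L dB is a gain of −L dB): F_i = 10^(NF_i/10), G_i = 10^(G_i,dB/10)
  Stage 1: F_1 = 10^(0.533/10) = 1.131, G_1 = 10^(15.8/10) = 38.02
  Stage 2: F_2 = 10^(1.79/10) = 1.510, G_2 = 10^(19.8/10) = 95.50
  Stage 3: F_3 = 10^(4.18/10) = 2.618, G_3 = 10^(−3.15/10) = 0.4842
  Stage 4: F_4 = 10^(5.72/10) = 3.733, G_4 = 10^(16.0/10) = 39.81
Friis cascade:
  F = 1.131 + (1.510 − 1)/38.02 + (2.618 − 1)/3631 + (3.733 − 1)/1758 = 1.146
NF = 10 log₁₀(1.146) = 0.59 dB

0.59 dB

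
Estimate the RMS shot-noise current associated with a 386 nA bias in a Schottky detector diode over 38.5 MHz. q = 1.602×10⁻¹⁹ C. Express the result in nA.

I_n = √(2qI·B)
2qI·B = 2 × 1.602×10⁻¹⁹ × 3.86×10⁻⁷ × 3.85×10⁷ = 4.76×10⁻¹⁸ A²
I_n = √(4.76×10⁻¹⁸) = 2.18×10⁻⁹ A = 2.18 nA

2.18 nA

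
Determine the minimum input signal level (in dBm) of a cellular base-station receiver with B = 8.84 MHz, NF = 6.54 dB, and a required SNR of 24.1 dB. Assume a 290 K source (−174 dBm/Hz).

Sensitivity = −174 + 10 log₁₀(B) + NF + SNR_min
= −174 + 69.46 + 6.54 + 24.1
= −73.90 dBm → −73.9 dBm

−73.9 dBm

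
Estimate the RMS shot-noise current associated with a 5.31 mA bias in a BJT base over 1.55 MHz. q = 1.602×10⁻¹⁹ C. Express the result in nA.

I_n = √(2qI·B)
2qI·B = 2 × 1.602×10⁻¹⁹ × 5.31×10⁻³ × 1.55×10⁶ = 2.64×10⁻¹⁵ A²
I_n = √(2.64×10⁻¹⁵) = 5.14×10⁻⁸ A = 51.4 nA

51.4 nA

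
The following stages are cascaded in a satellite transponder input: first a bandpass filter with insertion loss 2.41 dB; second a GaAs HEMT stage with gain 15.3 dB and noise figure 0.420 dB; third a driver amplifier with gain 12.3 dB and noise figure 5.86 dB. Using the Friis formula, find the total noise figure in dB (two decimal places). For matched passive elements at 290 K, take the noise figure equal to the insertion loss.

3.15 dB

Convert to linear (a loss of L dB is a gain of −L dB): F_i = 10^(NF_i/10), G_i = 10^(G_i,dB/10)
  Stage 1: F_1 = 10^(2.41/10) = 1.742, G_1 = 10^(−2.41/10) = 0.5741
  Stage 2: F_2 = 10^(0.420/10) = 1.102, G_2 = 10^(15.3/10) = 33.88
  Stage 3: F_3 = 10^(5.86/10) = 3.855, G_3 = 10^(12.3/10) = 16.98
Friis cascade:
  F = 1.742 + (1.102 − 1)/0.5741 + (3.855 − 1)/19.45 = 2.065
NF = 10 log₁₀(2.065) = 3.15 dB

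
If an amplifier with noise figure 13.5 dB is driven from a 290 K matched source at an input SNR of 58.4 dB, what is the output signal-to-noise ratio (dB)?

44.9 dB

By definition F = SNR_in/SNR_out, so in dB: SNR_out = SNR_in − NF
SNR_out = 58.4 − 13.5 = 44.9 dB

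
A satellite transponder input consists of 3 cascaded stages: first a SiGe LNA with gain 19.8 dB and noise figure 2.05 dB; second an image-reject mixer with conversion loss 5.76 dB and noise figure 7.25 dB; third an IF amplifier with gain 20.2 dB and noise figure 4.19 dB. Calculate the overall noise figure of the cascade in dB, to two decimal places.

2.34 dB

Convert to linear (a loss of L dB is a gain of −L dB): F_i = 10^(NF_i/10), G_i = 10^(G_i,dB/10)
  Stage 1: F_1 = 10^(2.05/10) = 1.603, G_1 = 10^(19.8/10) = 95.50
  Stage 2: F_2 = 10^(7.25/10) = 5.309, G_2 = 10^(−5.76/10) = 0.2655
  Stage 3: F_3 = 10^(4.19/10) = 2.624, G_3 = 10^(20.2/10) = 104.7
Friis cascade:
  F = 1.603 + (5.309 − 1)/95.50 + (2.624 − 1)/25.35 = 1.712
NF = 10 log₁₀(1.712) = 2.34 dB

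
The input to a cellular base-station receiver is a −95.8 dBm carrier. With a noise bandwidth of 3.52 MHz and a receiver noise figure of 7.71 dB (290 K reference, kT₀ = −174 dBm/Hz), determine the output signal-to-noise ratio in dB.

Noise floor: N = −174 + 10 log₁₀(B) + NF
10 log₁₀(3.52×10⁶) = 65.47 dB
N = −174 + 65.47 + 7.71 = −100.82 dBm
SNR = P_sig − N = −95.8 − (−100.82) = 5.02 dB → 5.0 dB

5.0 dB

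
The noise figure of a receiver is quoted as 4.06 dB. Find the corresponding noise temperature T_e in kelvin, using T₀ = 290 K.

F = 10^(4.06/10) = 2.54683
T_e = (F − 1)·T₀ = (2.54683 − 1) × 290 = 449 K

449 K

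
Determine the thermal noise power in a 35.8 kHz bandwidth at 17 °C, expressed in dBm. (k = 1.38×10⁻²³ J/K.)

−128.4 dBm

T = 17 °C + 273.15 = 290.15 K
P_n = kTB = 1.38×10⁻²³ × 290.15 × 3.58×10⁴ = 1.43×10⁻¹⁶ W
In dBm: 10 log₁₀(1.43×10⁻¹⁶ / 10⁻³) = −128.4 dBm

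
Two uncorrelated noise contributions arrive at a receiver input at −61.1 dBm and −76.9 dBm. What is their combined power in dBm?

−61.0 dBm

Convert to linear, add, convert back:
P₁ = 7.76×10⁻¹⁰ W, P₂ = 2.04×10⁻¹¹ W
P_tot = 7.97×10⁻¹⁰ W → 10 log₁₀(P_tot / 10⁻³) = −61.0 dBm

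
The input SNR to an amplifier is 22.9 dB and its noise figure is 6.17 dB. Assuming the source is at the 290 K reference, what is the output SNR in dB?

By definition F = SNR_in/SNR_out, so in dB: SNR_out = SNR_in − NF
SNR_out = 22.9 − 6.17 = 16.73 dB

16.73 dB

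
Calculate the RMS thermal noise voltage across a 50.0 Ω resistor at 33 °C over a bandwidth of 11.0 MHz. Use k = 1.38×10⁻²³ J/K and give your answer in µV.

3.05 µV

T = 33 °C + 273.15 = 306.15 K
V_n = √(4kTRB)
4kTRB = 4 × 1.38×10⁻²³ × 306.15 × 5.00×10¹ × 1.10×10⁷ = 9.29×10⁻¹² V²
V_n = √(9.29×10⁻¹²) = 3.05×10⁻⁶ V = 3.05 µV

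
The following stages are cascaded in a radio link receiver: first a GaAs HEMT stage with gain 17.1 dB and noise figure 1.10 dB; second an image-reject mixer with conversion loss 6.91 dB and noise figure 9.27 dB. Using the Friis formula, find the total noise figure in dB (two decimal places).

Convert to linear (a loss of L dB is a gain of −L dB): F_i = 10^(NF_i/10), G_i = 10^(G_i,dB/10)
  Stage 1: F_1 = 10^(1.10/10) = 1.288, G_1 = 10^(17.1/10) = 51.29
  Stage 2: F_2 = 10^(9.27/10) = 8.453, G_2 = 10^(−6.91/10) = 0.2037
Friis cascade:
  F = 1.288 + (8.453 − 1)/51.29 = 1.434
NF = 10 log₁₀(1.434) = 1.56 dB

1.56 dB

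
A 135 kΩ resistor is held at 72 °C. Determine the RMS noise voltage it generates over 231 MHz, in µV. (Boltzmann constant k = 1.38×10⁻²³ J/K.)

T = 72 °C + 273.15 = 345.15 K
V_n = √(4kTRB)
4kTRB = 4 × 1.38×10⁻²³ × 345.15 × 1.35×10⁵ × 2.31×10⁸ = 5.94×10⁻⁷ V²
V_n = √(5.94×10⁻⁷) = 7.71×10⁻⁴ V = 771 µV

771 µV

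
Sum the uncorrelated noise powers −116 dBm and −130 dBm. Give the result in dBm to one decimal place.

−115.8 dBm

Convert to linear, add, convert back:
P₁ = 2.51×10⁻¹⁵ W, P₂ = 1.00×10⁻¹⁶ W
P_tot = 2.61×10⁻¹⁵ W → 10 log₁₀(P_tot / 10⁻³) = −115.8 dBm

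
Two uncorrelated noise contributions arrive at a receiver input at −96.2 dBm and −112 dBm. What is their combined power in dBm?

−96.1 dBm

Convert to linear, add, convert back:
P₁ = 2.40×10⁻¹³ W, P₂ = 6.31×10⁻¹⁵ W
P_tot = 2.46×10⁻¹³ W → 10 log₁₀(P_tot / 10⁻³) = −96.1 dBm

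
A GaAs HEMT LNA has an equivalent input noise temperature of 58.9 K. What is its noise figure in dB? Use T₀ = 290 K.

F = 1 + T_e/T₀ = 1 + 58.9/290 = 1.2031
NF = 10 log₁₀(1.2031) = 0.803 dB

0.803 dB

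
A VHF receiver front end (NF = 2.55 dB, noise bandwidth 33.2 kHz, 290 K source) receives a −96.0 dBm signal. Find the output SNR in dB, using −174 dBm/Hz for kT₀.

30.2 dB

Noise floor: N = −174 + 10 log₁₀(B) + NF
10 log₁₀(3.32×10⁴) = 45.21 dB
N = −174 + 45.21 + 2.55 = −126.24 dBm
SNR = P_sig − N = −96.0 − (−126.24) = 30.24 dB → 30.2 dB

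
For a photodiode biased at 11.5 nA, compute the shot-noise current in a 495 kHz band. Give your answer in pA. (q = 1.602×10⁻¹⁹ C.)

42.7 pA

I_n = √(2qI·B)
2qI·B = 2 × 1.602×10⁻¹⁹ × 1.15×10⁻⁸ × 4.95×10⁵ = 1.82×10⁻²¹ A²
I_n = √(1.82×10⁻²¹) = 4.27×10⁻¹¹ A = 42.7 pA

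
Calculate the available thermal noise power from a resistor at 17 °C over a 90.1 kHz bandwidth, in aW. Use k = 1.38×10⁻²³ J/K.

T = 17 °C + 273.15 = 290.15 K
P_n = kTB = 1.38×10⁻²³ × 290.15 × 9.01×10⁴ = 3.61×10⁻¹⁶ W = 361 aW

361 aW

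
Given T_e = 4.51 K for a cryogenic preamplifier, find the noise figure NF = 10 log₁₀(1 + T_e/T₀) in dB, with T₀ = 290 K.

0.067 dB

F = 1 + T_e/T₀ = 1 + 4.51/290 = 1.01555
NF = 10 log₁₀(1.01555) = 0.067 dB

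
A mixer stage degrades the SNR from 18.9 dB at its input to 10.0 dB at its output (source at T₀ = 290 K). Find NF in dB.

NF (dB) = SNR_in(dB) − SNR_out(dB) when the source is at T₀
NF = 18.9 − 10.0 = 8.9 dB

8.9 dB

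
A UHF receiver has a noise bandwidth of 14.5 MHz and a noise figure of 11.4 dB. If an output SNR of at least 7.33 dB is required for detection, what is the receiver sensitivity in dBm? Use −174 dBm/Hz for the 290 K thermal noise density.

−83.7 dBm

Sensitivity = −174 + 10 log₁₀(B) + NF + SNR_min
= −174 + 71.61 + 11.4 + 7.33
= −83.66 dBm → −83.7 dBm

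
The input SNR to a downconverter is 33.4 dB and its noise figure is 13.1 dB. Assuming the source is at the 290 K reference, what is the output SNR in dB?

By definition F = SNR_in/SNR_out, so in dB: SNR_out = SNR_in − NF
SNR_out = 33.4 − 13.1 = 20.3 dB

20.3 dB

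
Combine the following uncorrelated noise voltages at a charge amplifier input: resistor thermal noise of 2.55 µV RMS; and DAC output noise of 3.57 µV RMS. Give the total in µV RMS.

4.39 µV

Uncorrelated sources add in power (mean-square): V_tot = √(ΣV_i²)
V_tot = √[(2.55×10⁻⁶)² + (3.57×10⁻⁶)²] = 4.39×10⁻⁶ V = 4.39 µV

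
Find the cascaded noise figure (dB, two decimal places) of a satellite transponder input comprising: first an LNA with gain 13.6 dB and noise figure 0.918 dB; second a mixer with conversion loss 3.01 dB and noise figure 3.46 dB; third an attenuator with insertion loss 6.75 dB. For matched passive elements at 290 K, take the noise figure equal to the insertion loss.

Convert to linear (a loss of L dB is a gain of −L dB): F_i = 10^(NF_i/10), G_i = 10^(G_i,dB/10)
  Stage 1: F_1 = 10^(0.918/10) = 1.235, G_1 = 10^(13.6/10) = 22.91
  Stage 2: F_2 = 10^(3.46/10) = 2.218, G_2 = 10^(−3.01/10) = 0.5000
  Stage 3: F_3 = 10^(6.75/10) = 4.732, G_3 = 10^(−6.75/10) = 0.2113
Friis cascade:
  F = 1.235 + (2.218 − 1)/22.91 + (4.732 − 1)/11.46 = 1.614
NF = 10 log₁₀(1.614) = 2.08 dB

2.08 dB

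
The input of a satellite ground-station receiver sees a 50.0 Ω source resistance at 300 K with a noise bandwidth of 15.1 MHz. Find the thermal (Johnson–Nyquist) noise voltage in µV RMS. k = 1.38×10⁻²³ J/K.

V_n = √(4kTRB)
4kTRB = 4 × 1.38×10⁻²³ × 300 × 5.00×10¹ × 1.51×10⁷ = 1.25×10⁻¹¹ V²
V_n = √(1.25×10⁻¹¹) = 3.54×10⁻⁶ V = 3.54 µV

3.54 µV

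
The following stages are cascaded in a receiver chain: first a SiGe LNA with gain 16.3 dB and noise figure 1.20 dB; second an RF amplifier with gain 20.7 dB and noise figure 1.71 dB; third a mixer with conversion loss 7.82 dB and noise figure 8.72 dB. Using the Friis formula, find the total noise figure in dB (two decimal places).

1.24 dB

Convert to linear (a loss of L dB is a gain of −L dB): F_i = 10^(NF_i/10), G_i = 10^(G_i,dB/10)
  Stage 1: F_1 = 10^(1.20/10) = 1.318, G_1 = 10^(16.3/10) = 42.66
  Stage 2: F_2 = 10^(1.71/10) = 1.483, G_2 = 10^(20.7/10) = 117.5
  Stage 3: F_3 = 10^(8.72/10) = 7.447, G_3 = 10^(−7.82/10) = 0.1652
Friis cascade:
  F = 1.318 + (1.483 − 1)/42.66 + (7.447 − 1)/5012 = 1.331
NF = 10 log₁₀(1.331) = 1.24 dB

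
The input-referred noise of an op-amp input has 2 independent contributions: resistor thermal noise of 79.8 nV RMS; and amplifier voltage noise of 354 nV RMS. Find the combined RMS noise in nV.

363 nV

Uncorrelated sources add in power (mean-square): V_tot = √(ΣV_i²)
V_tot = √[(7.98×10⁻⁸)² + (3.54×10⁻⁷)²] = 3.63×10⁻⁷ V = 363 nV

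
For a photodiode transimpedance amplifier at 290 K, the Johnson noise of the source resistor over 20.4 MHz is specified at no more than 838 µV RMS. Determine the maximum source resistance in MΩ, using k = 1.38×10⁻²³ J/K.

2.15 MΩ

Johnson–Nyquist: V_n = √(4kTRB) ⇒ R = V_n² / (4kTB)
4kTB = 4 × 1.38×10⁻²³ × 290 × 2.04×10⁷ = 3.27×10⁻¹³
R = (8.38×10⁻⁴)² / 3.27×10⁻¹³ = 2.15×10⁶ Ω = 2.15 MΩ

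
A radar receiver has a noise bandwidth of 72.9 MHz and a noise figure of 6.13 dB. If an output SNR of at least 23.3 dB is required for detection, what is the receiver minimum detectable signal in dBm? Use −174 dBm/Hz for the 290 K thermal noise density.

−65.9 dBm

Sensitivity = −174 + 10 log₁₀(B) + NF + SNR_min
= −174 + 78.63 + 6.13 + 23.3
= −65.94 dBm → −65.9 dBm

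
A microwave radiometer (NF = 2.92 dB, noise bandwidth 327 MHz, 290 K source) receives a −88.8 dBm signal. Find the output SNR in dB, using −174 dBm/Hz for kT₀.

Noise floor: N = −174 + 10 log₁₀(B) + NF
10 log₁₀(3.27×10⁸) = 85.15 dB
N = −174 + 85.15 + 2.92 = −85.93 dBm
SNR = P_sig − N = −88.8 − (−85.93) = −2.87 dB → −2.9 dB

−2.9 dB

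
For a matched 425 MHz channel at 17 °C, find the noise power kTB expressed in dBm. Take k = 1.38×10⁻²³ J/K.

T = 17 °C + 273.15 = 290.15 K
P_n = kTB = 1.38×10⁻²³ × 290.15 × 4.25×10⁸ = 1.70×10⁻¹² W
In dBm: 10 log₁₀(1.70×10⁻¹² / 10⁻³) = −87.7 dBm

−87.7 dBm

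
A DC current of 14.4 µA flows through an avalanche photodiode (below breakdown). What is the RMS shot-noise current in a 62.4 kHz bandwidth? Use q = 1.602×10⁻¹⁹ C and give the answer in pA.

537 pA

I_n = √(2qI·B)
2qI·B = 2 × 1.602×10⁻¹⁹ × 1.44×10⁻⁵ × 6.24×10⁴ = 2.88×10⁻¹⁹ A²
I_n = √(2.88×10⁻¹⁹) = 5.37×10⁻¹⁰ A = 537 pA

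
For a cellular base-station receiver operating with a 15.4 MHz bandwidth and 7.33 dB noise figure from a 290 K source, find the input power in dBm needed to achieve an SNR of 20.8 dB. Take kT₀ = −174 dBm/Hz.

−74.0 dBm

Sensitivity = −174 + 10 log₁₀(B) + NF + SNR_min
= −174 + 71.88 + 7.33 + 20.8
= −73.99 dBm → −74.0 dBm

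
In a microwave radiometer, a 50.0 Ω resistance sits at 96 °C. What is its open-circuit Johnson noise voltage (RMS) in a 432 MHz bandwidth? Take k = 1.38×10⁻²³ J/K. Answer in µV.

21.0 µV

T = 96 °C + 273.15 = 369.15 K
V_n = √(4kTRB)
4kTRB = 4 × 1.38×10⁻²³ × 369.15 × 5.00×10¹ × 4.32×10⁸ = 4.40×10⁻¹⁰ V²
V_n = √(4.40×10⁻¹⁰) = 2.10×10⁻⁵ V = 21.0 µV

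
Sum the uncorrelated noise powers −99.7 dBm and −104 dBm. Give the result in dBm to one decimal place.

Convert to linear, add, convert back:
P₁ = 1.07×10⁻¹³ W, P₂ = 3.98×10⁻¹⁴ W
P_tot = 1.47×10⁻¹³ W → 10 log₁₀(P_tot / 10⁻³) = −98.3 dBm

−98.3 dBm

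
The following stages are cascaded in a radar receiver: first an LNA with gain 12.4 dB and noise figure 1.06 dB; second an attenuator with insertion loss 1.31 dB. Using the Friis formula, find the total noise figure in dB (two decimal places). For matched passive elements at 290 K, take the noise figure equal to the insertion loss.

Convert to linear (a loss of L dB is a gain of −L dB): F_i = 10^(NF_i/10), G_i = 10^(G_i,dB/10)
  Stage 1: F_1 = 10^(1.06/10) = 1.276, G_1 = 10^(12.4/10) = 17.38
  Stage 2: F_2 = 10^(1.31/10) = 1.352, G_2 = 10^(−1.31/10) = 0.7396
Friis cascade:
  F = 1.276 + (1.352 − 1)/17.38 = 1.297
NF = 10 log₁₀(1.297) = 1.13 dB

1.13 dB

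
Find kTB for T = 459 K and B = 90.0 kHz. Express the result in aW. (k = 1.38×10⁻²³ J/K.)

P_n = kTB = 1.38×10⁻²³ × 459 × 9.00×10⁴ = 5.70×10⁻¹⁶ W = 570 aW

570 aW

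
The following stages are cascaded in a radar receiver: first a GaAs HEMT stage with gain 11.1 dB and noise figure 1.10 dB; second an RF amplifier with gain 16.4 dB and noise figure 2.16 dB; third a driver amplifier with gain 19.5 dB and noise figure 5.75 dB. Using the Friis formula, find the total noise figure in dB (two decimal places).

1.28 dB

Convert to linear (a loss of L dB is a gain of −L dB): F_i = 10^(NF_i/10), G_i = 10^(G_i,dB/10)
  Stage 1: F_1 = 10^(1.10/10) = 1.288, G_1 = 10^(11.1/10) = 12.88
  Stage 2: F_2 = 10^(2.16/10) = 1.644, G_2 = 10^(16.4/10) = 43.65
  Stage 3: F_3 = 10^(5.75/10) = 3.758, G_3 = 10^(19.5/10) = 89.13
Friis cascade:
  F = 1.288 + (1.644 − 1)/12.88 + (3.758 − 1)/562.3 = 1.343
NF = 10 log₁₀(1.343) = 1.28 dB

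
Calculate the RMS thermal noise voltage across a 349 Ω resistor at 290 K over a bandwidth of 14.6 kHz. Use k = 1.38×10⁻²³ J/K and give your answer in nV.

286 nV

V_n = √(4kTRB)
4kTRB = 4 × 1.38×10⁻²³ × 290 × 3.49×10² × 1.46×10⁴ = 8.16×10⁻¹⁴ V²
V_n = √(8.16×10⁻¹⁴) = 2.86×10⁻⁷ V = 286 nV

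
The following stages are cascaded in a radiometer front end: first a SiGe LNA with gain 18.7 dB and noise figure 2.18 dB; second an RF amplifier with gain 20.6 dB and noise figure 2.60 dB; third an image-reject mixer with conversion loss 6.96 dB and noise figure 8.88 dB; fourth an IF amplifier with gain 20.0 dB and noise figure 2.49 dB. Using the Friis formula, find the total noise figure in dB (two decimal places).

Convert to linear (a loss of L dB is a gain of −L dB): F_i = 10^(NF_i/10), G_i = 10^(G_i,dB/10)
  Stage 1: F_1 = 10^(2.18/10) = 1.652, G_1 = 10^(18.7/10) = 74.13
  Stage 2: F_2 = 10^(2.60/10) = 1.820, G_2 = 10^(20.6/10) = 114.8
  Stage 3: F_3 = 10^(8.88/10) = 7.727, G_3 = 10^(−6.96/10) = 0.2014
  Stage 4: F_4 = 10^(2.49/10) = 1.774, G_4 = 10^(20.0/10) = 100.0
Friis cascade:
  F = 1.652 + (1.820 − 1)/74.13 + (7.727 − 1)/8511 + (1.774 − 1)/1714 = 1.664
NF = 10 log₁₀(1.664) = 2.21 dB

2.21 dB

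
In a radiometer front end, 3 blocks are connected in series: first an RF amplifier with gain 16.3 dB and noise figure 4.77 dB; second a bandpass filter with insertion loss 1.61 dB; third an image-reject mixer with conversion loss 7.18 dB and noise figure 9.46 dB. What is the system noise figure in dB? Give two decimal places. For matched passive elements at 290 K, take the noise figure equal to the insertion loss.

5.15 dB

Convert to linear (a loss of L dB is a gain of −L dB): F_i = 10^(NF_i/10), G_i = 10^(G_i,dB/10)
  Stage 1: F_1 = 10^(4.77/10) = 2.999, G_1 = 10^(16.3/10) = 42.66
  Stage 2: F_2 = 10^(1.61/10) = 1.449, G_2 = 10^(−1.61/10) = 0.6902
  Stage 3: F_3 = 10^(9.46/10) = 8.831, G_3 = 10^(−7.18/10) = 0.1914
Friis cascade:
  F = 2.999 + (1.449 − 1)/42.66 + (8.831 − 1)/29.44 = 3.276
NF = 10 log₁₀(3.276) = 5.15 dB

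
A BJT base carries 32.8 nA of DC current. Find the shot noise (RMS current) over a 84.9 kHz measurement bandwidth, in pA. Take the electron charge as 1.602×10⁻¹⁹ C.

I_n = √(2qI·B)
2qI·B = 2 × 1.602×10⁻¹⁹ × 3.28×10⁻⁸ × 8.49×10⁴ = 8.92×10⁻²² A²
I_n = √(8.92×10⁻²²) = 2.99×10⁻¹¹ A = 29.9 pA

29.9 pA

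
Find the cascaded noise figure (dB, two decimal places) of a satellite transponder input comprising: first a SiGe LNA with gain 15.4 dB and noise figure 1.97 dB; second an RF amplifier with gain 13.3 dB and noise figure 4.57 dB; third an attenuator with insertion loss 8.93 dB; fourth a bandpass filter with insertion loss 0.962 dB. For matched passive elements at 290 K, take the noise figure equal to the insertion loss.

2.15 dB

Convert to linear (a loss of L dB is a gain of −L dB): F_i = 10^(NF_i/10), G_i = 10^(G_i,dB/10)
  Stage 1: F_1 = 10^(1.97/10) = 1.574, G_1 = 10^(15.4/10) = 34.67
  Stage 2: F_2 = 10^(4.57/10) = 2.864, G_2 = 10^(13.3/10) = 21.38
  Stage 3: F_3 = 10^(8.93/10) = 7.816, G_3 = 10^(−8.93/10) = 0.1279
  Stage 4: F_4 = 10^(0.962/10) = 1.248, G_4 = 10^(−0.962/10) = 0.8013
Friis cascade:
  F = 1.574 + (2.864 − 1)/34.67 + (7.816 − 1)/741.3 + (1.248 − 1)/94.84 = 1.640
NF = 10 log₁₀(1.640) = 2.15 dB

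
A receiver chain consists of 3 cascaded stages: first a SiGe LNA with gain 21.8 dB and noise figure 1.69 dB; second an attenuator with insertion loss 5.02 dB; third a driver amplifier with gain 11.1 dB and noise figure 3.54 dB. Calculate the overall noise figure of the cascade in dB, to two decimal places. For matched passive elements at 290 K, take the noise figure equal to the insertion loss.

Convert to linear (a loss of L dB is a gain of −L dB): F_i = 10^(NF_i/10), G_i = 10^(G_i,dB/10)
  Stage 1: F_1 = 10^(1.69/10) = 1.476, G_1 = 10^(21.8/10) = 151.4
  Stage 2: F_2 = 10^(5.02/10) = 3.177, G_2 = 10^(−5.02/10) = 0.3148
  Stage 3: F_3 = 10^(3.54/10) = 2.259, G_3 = 10^(11.1/10) = 12.88
Friis cascade:
  F = 1.476 + (3.177 − 1)/151.4 + (2.259 − 1)/47.64 = 1.517
NF = 10 log₁₀(1.517) = 1.81 dB

1.81 dB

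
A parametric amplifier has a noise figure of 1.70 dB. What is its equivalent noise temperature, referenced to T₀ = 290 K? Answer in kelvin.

F = 10^(1.70/10) = 1.47911
T_e = (F − 1)·T₀ = (1.47911 − 1) × 290 = 139 K

139 K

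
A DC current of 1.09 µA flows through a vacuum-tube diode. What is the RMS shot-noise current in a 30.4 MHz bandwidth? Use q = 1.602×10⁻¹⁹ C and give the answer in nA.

I_n = √(2qI·B)
2qI·B = 2 × 1.602×10⁻¹⁹ × 1.09×10⁻⁶ × 3.04×10⁷ = 1.06×10⁻¹⁷ A²
I_n = √(1.06×10⁻¹⁷) = 3.26×10⁻⁹ A = 3.26 nA

3.26 nA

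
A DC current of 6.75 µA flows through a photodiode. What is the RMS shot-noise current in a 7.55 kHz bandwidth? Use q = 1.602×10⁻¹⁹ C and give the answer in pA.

I_n = √(2qI·B)
2qI·B = 2 × 1.602×10⁻¹⁹ × 6.75×10⁻⁶ × 7.55×10³ = 1.63×10⁻²⁰ A²
I_n = √(1.63×10⁻²⁰) = 1.28×10⁻¹⁰ A = 128 pA

128 pA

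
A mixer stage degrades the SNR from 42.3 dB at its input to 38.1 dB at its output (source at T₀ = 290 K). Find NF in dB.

4.2 dB

NF (dB) = SNR_in(dB) − SNR_out(dB) when the source is at T₀
NF = 42.3 − 38.1 = 4.2 dB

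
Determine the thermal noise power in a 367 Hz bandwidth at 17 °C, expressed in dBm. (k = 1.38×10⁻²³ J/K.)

T = 17 °C + 273.15 = 290.15 K
P_n = kTB = 1.38×10⁻²³ × 290.15 × 3.67×10² = 1.47×10⁻¹⁸ W
In dBm: 10 log₁₀(1.47×10⁻¹⁸ / 10⁻³) = −148.3 dBm

−148.3 dBm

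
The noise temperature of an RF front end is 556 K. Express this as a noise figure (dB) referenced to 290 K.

F = 1 + T_e/T₀ = 1 + 556/290 = 2.91724
NF = 10 log₁₀(2.91724) = 4.65 dB

4.65 dB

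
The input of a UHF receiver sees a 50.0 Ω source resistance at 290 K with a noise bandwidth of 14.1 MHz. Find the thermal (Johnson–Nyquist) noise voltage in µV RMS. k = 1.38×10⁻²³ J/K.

3.36 µV

V_n = √(4kTRB)
4kTRB = 4 × 1.38×10⁻²³ × 290 × 5.00×10¹ × 1.41×10⁷ = 1.13×10⁻¹¹ V²
V_n = √(1.13×10⁻¹¹) = 3.36×10⁻⁶ V = 3.36 µV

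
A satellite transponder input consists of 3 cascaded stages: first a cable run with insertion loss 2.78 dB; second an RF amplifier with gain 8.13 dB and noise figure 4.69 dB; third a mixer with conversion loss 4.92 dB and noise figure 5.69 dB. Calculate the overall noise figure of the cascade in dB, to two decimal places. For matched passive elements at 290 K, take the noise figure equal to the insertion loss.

Convert to linear (a loss of L dB is a gain of −L dB): F_i = 10^(NF_i/10), G_i = 10^(G_i,dB/10)
  Stage 1: F_1 = 10^(2.78/10) = 1.897, G_1 = 10^(−2.78/10) = 0.5272
  Stage 2: F_2 = 10^(4.69/10) = 2.944, G_2 = 10^(8.13/10) = 6.501
  Stage 3: F_3 = 10^(5.69/10) = 3.707, G_3 = 10^(−4.92/10) = 0.3221
Friis cascade:
  F = 1.897 + (2.944 − 1)/0.5272 + (3.707 − 1)/3.428 = 6.374
NF = 10 log₁₀(6.374) = 8.04 dB

8.04 dB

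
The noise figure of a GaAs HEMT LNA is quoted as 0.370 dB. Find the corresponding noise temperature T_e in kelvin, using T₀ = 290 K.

F = 10^(0.370/10) = 1.08893
T_e = (F − 1)·T₀ = (1.08893 − 1) × 290 = 25.8 K

25.8 K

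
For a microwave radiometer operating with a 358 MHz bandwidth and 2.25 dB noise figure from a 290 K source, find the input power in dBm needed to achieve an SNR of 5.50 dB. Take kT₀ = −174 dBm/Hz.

Sensitivity = −174 + 10 log₁₀(B) + NF + SNR_min
= −174 + 85.54 + 2.25 + 5.50
= −80.71 dBm → −80.7 dBm

−80.7 dBm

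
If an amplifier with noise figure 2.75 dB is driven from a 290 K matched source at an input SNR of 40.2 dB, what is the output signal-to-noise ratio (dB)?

37.45 dB

By definition F = SNR_in/SNR_out, so in dB: SNR_out = SNR_in − NF
SNR_out = 40.2 − 2.75 = 37.45 dB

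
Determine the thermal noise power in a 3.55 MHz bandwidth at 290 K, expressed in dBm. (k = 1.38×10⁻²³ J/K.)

P_n = kTB = 1.38×10⁻²³ × 290 × 3.55×10⁶ = 1.42×10⁻¹⁴ W
In dBm: 10 log₁₀(1.42×10⁻¹⁴ / 10⁻³) = −108.5 dBm

−108.5 dBm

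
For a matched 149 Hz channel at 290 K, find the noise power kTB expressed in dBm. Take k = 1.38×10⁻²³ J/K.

−152.2 dBm

P_n = kTB = 1.38×10⁻²³ × 290 × 1.49×10² = 5.96×10⁻¹⁹ W
In dBm: 10 log₁₀(5.96×10⁻¹⁹ / 10⁻³) = −152.2 dBm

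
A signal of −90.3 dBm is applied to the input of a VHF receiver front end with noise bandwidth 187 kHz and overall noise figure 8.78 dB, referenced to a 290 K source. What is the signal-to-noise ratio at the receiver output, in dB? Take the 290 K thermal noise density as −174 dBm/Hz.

Noise floor: N = −174 + 10 log₁₀(B) + NF
10 log₁₀(1.87×10⁵) = 52.72 dB
N = −174 + 52.72 + 8.78 = −112.50 dBm
SNR = P_sig − N = −90.3 − (−112.50) = 22.20 dB → 22.2 dB

22.2 dB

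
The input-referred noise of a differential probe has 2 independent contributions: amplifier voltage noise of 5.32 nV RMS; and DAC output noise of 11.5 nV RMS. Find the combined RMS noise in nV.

Uncorrelated sources add in power (mean-square): V_tot = √(ΣV_i²)
V_tot = √[(5.32×10⁻⁹)² + (1.15×10⁻⁸)²] = 1.27×10⁻⁸ V = 12.7 nV

12.7 nV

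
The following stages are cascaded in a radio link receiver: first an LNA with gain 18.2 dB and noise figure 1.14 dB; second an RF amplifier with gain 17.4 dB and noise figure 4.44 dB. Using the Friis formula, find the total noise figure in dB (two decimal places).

Convert to linear (a loss of L dB is a gain of −L dB): F_i = 10^(NF_i/10), G_i = 10^(G_i,dB/10)
  Stage 1: F_1 = 10^(1.14/10) = 1.300, G_1 = 10^(18.2/10) = 66.07
  Stage 2: F_2 = 10^(4.44/10) = 2.780, G_2 = 10^(17.4/10) = 54.95
Friis cascade:
  F = 1.300 + (2.780 − 1)/66.07 = 1.327
NF = 10 log₁₀(1.327) = 1.23 dB

1.23 dB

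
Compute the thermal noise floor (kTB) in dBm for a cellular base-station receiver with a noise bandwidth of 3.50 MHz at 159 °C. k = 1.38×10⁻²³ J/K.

T = 159 °C + 273.15 = 432.15 K
P_n = kTB = 1.38×10⁻²³ × 432.15 × 3.50×10⁶ = 2.09×10⁻¹⁴ W
In dBm: 10 log₁₀(2.09×10⁻¹⁴ / 10⁻³) = −106.8 dBm

−106.8 dBm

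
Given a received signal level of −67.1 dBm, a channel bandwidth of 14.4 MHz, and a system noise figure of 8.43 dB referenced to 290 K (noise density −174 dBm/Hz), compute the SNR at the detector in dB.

Noise floor: N = −174 + 10 log₁₀(B) + NF
10 log₁₀(1.44×10⁷) = 71.58 dB
N = −174 + 71.58 + 8.43 = −93.99 dBm
SNR = P_sig − N = −67.1 − (−93.99) = 26.89 dB → 26.9 dB

26.9 dB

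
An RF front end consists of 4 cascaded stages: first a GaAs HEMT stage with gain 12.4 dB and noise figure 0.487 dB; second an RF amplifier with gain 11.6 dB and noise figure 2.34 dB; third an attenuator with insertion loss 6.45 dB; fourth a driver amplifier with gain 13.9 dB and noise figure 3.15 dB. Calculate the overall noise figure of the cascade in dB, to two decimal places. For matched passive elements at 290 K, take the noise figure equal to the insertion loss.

Convert to linear (a loss of L dB is a gain of −L dB): F_i = 10^(NF_i/10), G_i = 10^(G_i,dB/10)
  Stage 1: F_1 = 10^(0.487/10) = 1.119, G_1 = 10^(12.4/10) = 17.38
  Stage 2: F_2 = 10^(2.34/10) = 1.714, G_2 = 10^(11.6/10) = 14.45
  Stage 3: F_3 = 10^(6.45/10) = 4.416, G_3 = 10^(−6.45/10) = 0.2265
  Stage 4: F_4 = 10^(3.15/10) = 2.065, G_4 = 10^(13.9/10) = 24.55
Friis cascade:
  F = 1.119 + (1.714 − 1)/17.38 + (4.416 − 1)/251.2 + (2.065 − 1)/56.89 = 1.192
NF = 10 log₁₀(1.192) = 0.76 dB

0.76 dB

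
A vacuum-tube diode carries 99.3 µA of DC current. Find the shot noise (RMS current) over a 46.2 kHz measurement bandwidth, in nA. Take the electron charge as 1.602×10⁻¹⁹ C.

1.21 nA

I_n = √(2qI·B)
2qI·B = 2 × 1.602×10⁻¹⁹ × 9.93×10⁻⁵ × 4.62×10⁴ = 1.47×10⁻¹⁸ A²
I_n = √(1.47×10⁻¹⁸) = 1.21×10⁻⁹ A = 1.21 nA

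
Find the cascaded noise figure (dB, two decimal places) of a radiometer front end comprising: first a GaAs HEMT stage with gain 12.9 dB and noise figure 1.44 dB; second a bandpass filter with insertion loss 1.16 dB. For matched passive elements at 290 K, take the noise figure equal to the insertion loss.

1.49 dB

Convert to linear (a loss of L dB is a gain of −L dB): F_i = 10^(NF_i/10), G_i = 10^(G_i,dB/10)
  Stage 1: F_1 = 10^(1.44/10) = 1.393, G_1 = 10^(12.9/10) = 19.50
  Stage 2: F_2 = 10^(1.16/10) = 1.306, G_2 = 10^(−1.16/10) = 0.7656
Friis cascade:
  F = 1.393 + (1.306 − 1)/19.50 = 1.409
NF = 10 log₁₀(1.409) = 1.49 dB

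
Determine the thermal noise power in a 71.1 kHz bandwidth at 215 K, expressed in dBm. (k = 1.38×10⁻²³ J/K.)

−126.8 dBm

P_n = kTB = 1.38×10⁻²³ × 215 × 7.11×10⁴ = 2.11×10⁻¹⁶ W
In dBm: 10 log₁₀(2.11×10⁻¹⁶ / 10⁻³) = −126.8 dBm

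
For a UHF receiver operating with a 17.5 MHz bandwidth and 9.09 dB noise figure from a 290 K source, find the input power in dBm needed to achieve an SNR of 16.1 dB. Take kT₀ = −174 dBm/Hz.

Sensitivity = −174 + 10 log₁₀(B) + NF + SNR_min
= −174 + 72.43 + 9.09 + 16.1
= −76.38 dBm → −76.4 dBm

−76.4 dBm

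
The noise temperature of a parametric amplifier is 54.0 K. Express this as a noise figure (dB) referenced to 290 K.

F = 1 + T_e/T₀ = 1 + 54.0/290 = 1.18621
NF = 10 log₁₀(1.18621) = 0.742 dB

0.742 dB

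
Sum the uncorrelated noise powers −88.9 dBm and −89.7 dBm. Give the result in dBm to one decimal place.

Convert to linear, add, convert back:
P₁ = 1.29×10⁻¹² W, P₂ = 1.07×10⁻¹² W
P_tot = 2.36×10⁻¹² W → 10 log₁₀(P_tot / 10⁻³) = −86.3 dBm

−86.3 dBm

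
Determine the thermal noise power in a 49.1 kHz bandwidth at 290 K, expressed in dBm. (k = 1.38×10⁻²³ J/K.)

P_n = kTB = 1.38×10⁻²³ × 290 × 4.91×10⁴ = 1.96×10⁻¹⁶ W
In dBm: 10 log₁₀(1.96×10⁻¹⁶ / 10⁻³) = −127.1 dBm

−127.1 dBm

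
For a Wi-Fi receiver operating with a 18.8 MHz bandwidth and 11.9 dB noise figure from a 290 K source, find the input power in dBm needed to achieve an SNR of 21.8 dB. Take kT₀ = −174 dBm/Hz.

−67.6 dBm

Sensitivity = −174 + 10 log₁₀(B) + NF + SNR_min
= −174 + 72.74 + 11.9 + 21.8
= −67.56 dBm → −67.6 dBm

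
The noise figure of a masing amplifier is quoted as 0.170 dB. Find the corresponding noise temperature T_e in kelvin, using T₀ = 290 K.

F = 10^(0.170/10) = 1.03992
T_e = (F − 1)·T₀ = (1.03992 − 1) × 290 = 11.6 K

11.6 K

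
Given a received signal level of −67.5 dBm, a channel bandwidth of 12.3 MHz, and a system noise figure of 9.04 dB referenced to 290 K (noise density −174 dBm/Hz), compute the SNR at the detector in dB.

26.6 dB

Noise floor: N = −174 + 10 log₁₀(B) + NF
10 log₁₀(1.23×10⁷) = 70.9 dB
N = −174 + 70.9 + 9.04 = −94.06 dBm
SNR = P_sig − N = −67.5 − (−94.06) = 26.56 dB → 26.6 dB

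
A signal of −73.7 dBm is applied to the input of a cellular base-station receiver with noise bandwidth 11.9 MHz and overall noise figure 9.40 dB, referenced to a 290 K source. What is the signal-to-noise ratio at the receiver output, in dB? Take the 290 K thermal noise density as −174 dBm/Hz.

Noise floor: N = −174 + 10 log₁₀(B) + NF
10 log₁₀(1.19×10⁷) = 70.76 dB
N = −174 + 70.76 + 9.40 = −93.84 dBm
SNR = P_sig − N = −73.7 − (−93.84) = 20.14 dB → 20.1 dB

20.1 dB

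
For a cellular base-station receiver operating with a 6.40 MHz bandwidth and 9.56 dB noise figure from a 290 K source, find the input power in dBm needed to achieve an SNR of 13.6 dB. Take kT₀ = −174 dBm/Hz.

−82.8 dBm

Sensitivity = −174 + 10 log₁₀(B) + NF + SNR_min
= −174 + 68.06 + 9.56 + 13.6
= −82.78 dBm → −82.8 dBm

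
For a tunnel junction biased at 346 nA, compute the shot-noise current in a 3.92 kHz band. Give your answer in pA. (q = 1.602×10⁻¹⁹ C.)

20.8 pA

I_n = √(2qI·B)
2qI·B = 2 × 1.602×10⁻¹⁹ × 3.46×10⁻⁷ × 3.92×10³ = 4.35×10⁻²² A²
I_n = √(4.35×10⁻²²) = 2.08×10⁻¹¹ A = 20.8 pA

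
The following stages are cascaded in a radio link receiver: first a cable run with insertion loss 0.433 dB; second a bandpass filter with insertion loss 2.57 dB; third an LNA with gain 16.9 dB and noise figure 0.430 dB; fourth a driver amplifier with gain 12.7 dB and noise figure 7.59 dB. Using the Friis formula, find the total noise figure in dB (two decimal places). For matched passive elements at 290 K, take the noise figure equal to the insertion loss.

Convert to linear (a loss of L dB is a gain of −L dB): F_i = 10^(NF_i/10), G_i = 10^(G_i,dB/10)
  Stage 1: F_1 = 10^(0.433/10) = 1.105, G_1 = 10^(−0.433/10) = 0.9051
  Stage 2: F_2 = 10^(2.57/10) = 1.807, G_2 = 10^(−2.57/10) = 0.5534
  Stage 3: F_3 = 10^(0.430/10) = 1.104, G_3 = 10^(16.9/10) = 48.98
  Stage 4: F_4 = 10^(7.59/10) = 5.741, G_4 = 10^(12.7/10) = 18.62
Friis cascade:
  F = 1.105 + (1.807 − 1)/0.9051 + (1.104 − 1)/0.5008 + (5.741 − 1)/24.53 = 2.398
NF = 10 log₁₀(2.398) = 3.80 dB

3.80 dB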